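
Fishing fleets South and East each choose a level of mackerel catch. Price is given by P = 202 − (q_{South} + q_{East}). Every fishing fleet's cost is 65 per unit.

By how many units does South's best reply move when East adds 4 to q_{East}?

Fishing fleet South's profit: π = q_{South}(202 − (q_{South} + q_{East})) − 65q_{South}.
∂π/∂q_{South} = 137 − 2q_{South} − q_{East} = 0, so q_{South} = 68.5 − 0.5q_{East}.
The reaction-function slope is −0.5, so a 4-unit rise in q_{East} moves q_{South} by −0.5 × 4 = −2. South's best response falls — the actions are strategic substitutes.

-2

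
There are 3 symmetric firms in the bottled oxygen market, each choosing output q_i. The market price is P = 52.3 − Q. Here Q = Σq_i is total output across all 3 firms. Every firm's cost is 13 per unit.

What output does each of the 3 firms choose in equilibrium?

A representative firm's profit is π_i = q_i(52.3 − Q) − 13q_i, with Q = q_i + Σ_{j≠i} q_j.
First-order condition: 39.3 − 2q_i − Σ_{j≠i} q_j = 0.
Imposing symmetry (q_j = q for all j) turns Σ_{j≠i} q_j into 2q, so 39.3 = 4q and q = 9.825.

9.825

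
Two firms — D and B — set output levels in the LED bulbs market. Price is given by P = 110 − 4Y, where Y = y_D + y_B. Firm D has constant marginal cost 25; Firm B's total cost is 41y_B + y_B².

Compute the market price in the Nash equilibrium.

Firm D's profit: π = y_D(110 − 4(y_D + y_B)) − 25y_D.
∂π/∂y_D = 85 − 8y_D − 4y_B = 0, so y_D = 10.625 − 0.5y_B.
For B: ∂π/∂y_B = 69 − 10y_B − 4y_D = 0 ⇒ y_B = 6.9 − 0.4y_D.
Solving the two reaction functions simultaneously: (1 − (−0.5)(−0.4))y_D = 10.625 − 0.5·6.9, so 0.8y_D = 7.175 and y_D = 287/32.
Then y_B = 6.9 − 0.4·(287/32) = 3.3125.
Equilibrium price: P = 110 − 4·(393/32) = 60.875.

60.875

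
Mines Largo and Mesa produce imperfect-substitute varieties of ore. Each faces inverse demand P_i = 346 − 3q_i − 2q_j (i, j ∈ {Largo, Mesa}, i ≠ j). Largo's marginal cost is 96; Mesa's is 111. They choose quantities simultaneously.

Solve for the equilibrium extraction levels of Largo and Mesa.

Mine Largo's profit: π = q_{Largo}(346 − 3q_{Largo} − 2q_{Mesa}) − 96q_{Largo}.
∂π/∂q_{Largo} = 250 − 6q_{Largo} − 2q_{Mesa} = 0 ⇒ q_{Largo} = 125/3 − (1/3)q_{Mesa}.
Similarly q_{Mesa} = 235/6 − (1/3)q_{Largo}.
Substituting the second reaction function into the first: q_{Largo} = 125/3 − (1/3)(235/6 − (1/3)q_{Largo}), which gives (8/9)q_{Largo} = 515/18 ⇒ q_{Largo} = 32.1875.
Then q_{Mesa} = 235/6 − (1/3)·32.1875 = 28.4375.

32.1875, 28.4375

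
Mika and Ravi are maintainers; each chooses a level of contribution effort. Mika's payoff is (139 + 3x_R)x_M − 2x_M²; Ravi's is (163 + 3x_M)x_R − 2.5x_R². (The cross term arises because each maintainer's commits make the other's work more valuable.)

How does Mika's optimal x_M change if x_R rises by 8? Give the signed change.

6

Expanding Mika's payoff: 139x_M + 3x_Rx_M − 2x_M².
∂π/∂x_M = 139 + 3x_R − 4x_M = 0, so x_M = 34.75 + 0.75x_R.
The reaction-function slope is 0.75, so an 8-unit rise in x_R moves x_M by 0.75 × 8 = 6. Mika's best response rises — the actions are strategic complements.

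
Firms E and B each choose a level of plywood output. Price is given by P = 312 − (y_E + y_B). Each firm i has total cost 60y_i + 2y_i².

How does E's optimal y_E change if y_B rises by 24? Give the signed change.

-4

Firm E's profit: π = y_E(312 − (y_E + y_B)) − 60y_E − 2y_E².
∂π/∂y_E = 252 − 6y_E − y_B = 0, so y_E = 42 − (1/6)y_B.
The reaction-function slope is −1/6, so a 24-unit rise in y_B moves y_E by −1/6 × 24 = −4. E's best response falls — the actions are strategic substitutes.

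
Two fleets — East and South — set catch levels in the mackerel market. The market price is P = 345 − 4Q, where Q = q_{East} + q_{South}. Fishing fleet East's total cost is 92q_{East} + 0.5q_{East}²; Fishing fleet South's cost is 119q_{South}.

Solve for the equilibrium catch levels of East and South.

20, 18.25

Fishing fleet East's profit: π = q_{East}(345 − 4(q_{East} + q_{South})) − 92q_{East} − 0.5q_{East}².
∂π/∂q_{East} = 253 − 9q_{East} − 4q_{South} = 0, so q_{East} = 253/9 − (4/9)q_{South}.
For South: ∂π/∂q_{South} = 226 − 8q_{South} − 4q_{East} = 0 ⇒ q_{South} = 28.25 − 0.5q_{East}.
Plugging q_{South} into East's best response: q_{East} = 253/9 − (4/9)(28.25 − 0.5q_{East}) ⇒ (7/9)q_{East} = 140/9, so q_{East} = 20.
Then q_{South} = 28.25 − 0.5·20 = 18.25.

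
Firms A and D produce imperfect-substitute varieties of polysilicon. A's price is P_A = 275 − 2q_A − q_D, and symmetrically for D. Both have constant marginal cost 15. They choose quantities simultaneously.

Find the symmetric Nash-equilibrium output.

52

Firm A's profit: π = q_A(275 − 2q_A − q_D) − 15q_A.
∂π/∂q_A = 260 − 4q_A − q_D = 0 ⇒ q_A = 65 − 0.25q_D.
The game is symmetric, so in equilibrium q_D = q_A: the reaction function gives 1.25q_A = 65, hence q_A = 52.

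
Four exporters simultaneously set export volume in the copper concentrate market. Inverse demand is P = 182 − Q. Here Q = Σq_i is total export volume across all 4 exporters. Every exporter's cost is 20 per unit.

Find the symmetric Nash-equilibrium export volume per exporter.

32.4

A representative exporter's profit is π_i = q_i(182 − Q) − 20q_i, with Q = q_i + Σ_{j≠i} q_j.
First-order condition: 162 − 2q_i − Σ_{j≠i} q_j = 0.
Imposing symmetry (q_j = q for all j) turns Σ_{j≠i} q_j into 3q, so 162 = 5q and q = 32.4.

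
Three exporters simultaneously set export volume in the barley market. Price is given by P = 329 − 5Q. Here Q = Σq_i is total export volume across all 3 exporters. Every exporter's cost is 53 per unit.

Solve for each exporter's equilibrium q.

A representative exporter's profit is π_i = q_i(329 − 5Q) − 53q_i, with Q = q_i + Σ_{j≠i} q_j.
First-order condition: 276 − 10q_i − 5Σ_{j≠i} q_j = 0.
Imposing symmetry (q_j = q for all j) turns Σ_{j≠i} q_j into 2q, so 276 = 20q and q = 13.8.

13.8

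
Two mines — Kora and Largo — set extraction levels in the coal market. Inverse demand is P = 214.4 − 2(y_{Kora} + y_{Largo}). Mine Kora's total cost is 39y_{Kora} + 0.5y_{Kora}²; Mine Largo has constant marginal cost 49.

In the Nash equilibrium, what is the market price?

Mine Kora's profit: π = y_{Kora}(214.4 − 2(y_{Kora} + y_{Largo})) − 39y_{Kora} − 0.5y_{Kora}².
∂π/∂y_{Kora} = 175.4 − 5y_{Kora} − 2y_{Largo} = 0, so y_{Kora} = 35.08 − 0.4y_{Largo}.
For Largo: ∂π/∂y_{Largo} = 165.4 − 4y_{Largo} − 2y_{Kora} = 0 ⇒ y_{Largo} = 41.35 − 0.5y_{Kora}.
Substituting the second reaction function into the first: y_{Kora} = 35.08 − 0.4(41.35 − 0.5y_{Kora}), which gives 0.8y_{Kora} = 18.54 ⇒ y_{Kora} = 23.175.
Then y_{Largo} = 41.35 − 0.5·23.175 = 29.7625.
Equilibrium price: P = 214.4 − 2·52.9375 = 108.525.

108.525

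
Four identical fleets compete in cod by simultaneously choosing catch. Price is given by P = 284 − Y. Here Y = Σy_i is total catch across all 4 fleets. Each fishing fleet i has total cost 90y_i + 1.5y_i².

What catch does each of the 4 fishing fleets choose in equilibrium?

A representative fishing fleet's profit is π_i = y_i(284 − Y) − 90y_i − 1.5y_i², with Y = y_i + Σ_{j≠i} y_j.
First-order condition: 194 − 5y_i − Σ_{j≠i} y_j = 0.
With identical fishing fleets, set every y_j = y: then 194 − 5y − 3y = 0, i.e. y = 194/8 = 24.25.

24.25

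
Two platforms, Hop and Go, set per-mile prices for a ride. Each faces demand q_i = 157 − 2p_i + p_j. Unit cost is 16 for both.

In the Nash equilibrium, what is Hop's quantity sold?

94

Hop's profit: π = (p_{Hop} − 16)(157 − 2p_{Hop} + p_{Go}).
∂π/∂p_{Hop} = 189 − 4p_{Hop} + p_{Go} = 0 ⇒ p_{Hop} = 47.25 + 0.25p_{Go}.
Setting p_{Hop} = p_{Go} in the reaction function: p_{Hop} = 47.25 + 0.25p_{Hop}, so p_{Hop} = 47.25 / 0.75 = 63.
q_{Hop} = 157 − 2·63 + 63 = 94.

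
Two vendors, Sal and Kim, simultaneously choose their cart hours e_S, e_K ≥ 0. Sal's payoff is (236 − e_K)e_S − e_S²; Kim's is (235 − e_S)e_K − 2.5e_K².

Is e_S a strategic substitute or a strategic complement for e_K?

Expanding Sal's payoff: 236e_S − e_Ke_S − e_S².
∂π/∂e_S = 236 − e_K − 2e_S = 0, so e_S = 118 − 0.5e_K.
The best-response slope de_S/de_K = −0.5 < 0: the reaction function is downward-sloping, so the choices are strategic substitutes.

strategic substitutes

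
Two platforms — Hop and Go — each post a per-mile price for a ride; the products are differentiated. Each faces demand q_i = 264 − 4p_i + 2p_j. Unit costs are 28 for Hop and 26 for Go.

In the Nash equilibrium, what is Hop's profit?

Hop's profit: π = (p_{Hop} − 28)(264 − 4p_{Hop} + 2p_{Go}).
∂π/∂p_{Hop} = 376 − 8p_{Hop} + 2p_{Go} = 0 ⇒ p_{Hop} = 47 + 0.25p_{Go}.
Similarly p_{Go} = 46 + 0.25p_{Hop}.
Substituting the second reaction function into the first: p_{Hop} = 47 + 0.25(46 + 0.25p_{Hop}), which gives 0.9375p_{Hop} = 58.5 ⇒ p_{Hop} = 62.4.
Then p_{Go} = 46 + 0.25·62.4 = 61.6.
q_{Hop} = 264 − 4·62.4 + 2·61.6 = 137.6.
Profit = (62.4 − 28)·137.6 = 4733.44.

4733.44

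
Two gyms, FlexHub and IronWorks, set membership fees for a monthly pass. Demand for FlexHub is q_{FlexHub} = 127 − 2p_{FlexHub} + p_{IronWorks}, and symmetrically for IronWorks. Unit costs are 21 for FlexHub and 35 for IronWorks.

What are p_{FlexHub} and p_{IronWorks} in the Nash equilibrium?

58.2, 63.8

FlexHub's profit: π = (p_{FlexHub} − 21)(127 − 2p_{FlexHub} + p_{IronWorks}).
∂π/∂p_{FlexHub} = 169 − 4p_{FlexHub} + p_{IronWorks} = 0 ⇒ p_{FlexHub} = 42.25 + 0.25p_{IronWorks}.
Similarly p_{IronWorks} = 49.25 + 0.25p_{FlexHub}.
Solving the two reaction functions simultaneously: (1 − (0.25)(0.25))p_{FlexHub} = 42.25 + 0.25·49.25, so 0.9375p_{FlexHub} = 54.5625 and p_{FlexHub} = 58.2.
Then p_{IronWorks} = 49.25 + 0.25·58.2 = 63.8.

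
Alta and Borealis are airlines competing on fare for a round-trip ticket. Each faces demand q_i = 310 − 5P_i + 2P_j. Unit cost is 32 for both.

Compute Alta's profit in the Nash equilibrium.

Alta's profit: π = (P_{Alta} − 32)(310 − 5P_{Alta} + 2P_{Borealis}).
∂π/∂P_{Alta} = 470 − 10P_{Alta} + 2P_{Borealis} = 0 ⇒ P_{Alta} = 47 + 0.2P_{Borealis}.
By symmetry P_{Borealis} = P_{Alta}; substituting into the reaction function, 0.8P_{Alta} = 47 and P_{Alta} = 58.75.
q_{Alta} = 310 − 5·58.75 + 2·58.75 = 133.75.
Profit = (58.75 − 32)·133.75 = 3577.8125.

3577.8125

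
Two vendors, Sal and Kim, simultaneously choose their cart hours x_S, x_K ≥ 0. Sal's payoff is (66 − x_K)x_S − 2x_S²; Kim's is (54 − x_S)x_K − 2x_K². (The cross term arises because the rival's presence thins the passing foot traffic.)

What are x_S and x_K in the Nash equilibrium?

14, 10

Expanding Sal's payoff: 66x_S − x_Kx_S − 2x_S².
∂π/∂x_S = 66 − x_K − 4x_S = 0, so x_S = 16.5 − 0.25x_K.
Likewise for Kim: x_K = 13.5 − 0.25x_S.
Solving the two reaction functions simultaneously: (1 − (−0.25)(−0.25))x_S = 16.5 − 0.25·13.5, so 0.9375x_S = 13.125 and x_S = 14.
Then x_K = 13.5 − 0.25·14 = 10.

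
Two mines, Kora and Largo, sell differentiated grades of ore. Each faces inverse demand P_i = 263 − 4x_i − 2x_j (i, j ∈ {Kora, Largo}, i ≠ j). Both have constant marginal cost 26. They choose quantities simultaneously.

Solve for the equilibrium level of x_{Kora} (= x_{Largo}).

Mine Kora's profit: π = x_{Kora}(263 − 4x_{Kora} − 2x_{Largo}) − 26x_{Kora}.
∂π/∂x_{Kora} = 237 − 8x_{Kora} − 2x_{Largo} = 0 ⇒ x_{Kora} = 29.625 − 0.25x_{Largo}.
Setting x_{Kora} = x_{Largo} in the reaction function: x_{Kora} = 29.625 − 0.25x_{Kora}, so x_{Kora} = 29.625 / 1.25 = 23.7.

23.7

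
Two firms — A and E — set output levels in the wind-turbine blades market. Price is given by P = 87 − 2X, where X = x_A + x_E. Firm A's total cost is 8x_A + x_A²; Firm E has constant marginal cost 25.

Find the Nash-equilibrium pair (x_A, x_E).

9.6, 10.7

Firm A's profit: π = x_A(87 − 2(x_A + x_E)) − 8x_A − x_A².
∂π/∂x_A = 79 − 6x_A − 2x_E = 0, so x_A = 79/6 − (1/3)x_E.
For E: ∂π/∂x_E = 62 − 4x_E − 2x_A = 0 ⇒ x_E = 15.5 − 0.5x_A.
Solving the two reaction functions simultaneously: (1 − (−1/3)(−0.5))x_A = 79/6 − (1/3)·15.5, so (5/6)x_A = 8 and x_A = 9.6.
Then x_E = 15.5 − 0.5·9.6 = 10.7.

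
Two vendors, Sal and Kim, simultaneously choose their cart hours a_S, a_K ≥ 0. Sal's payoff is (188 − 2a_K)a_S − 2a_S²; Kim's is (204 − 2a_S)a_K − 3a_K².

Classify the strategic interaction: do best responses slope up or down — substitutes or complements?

strategic substitutes

Expanding Sal's payoff: 188a_S − 2a_Ka_S − 2a_S².
∂π/∂a_S = 188 − 2a_K − 4a_S = 0, so a_S = 47 − 0.5a_K.
The best-response slope da_S/da_K = −0.5 < 0: the reaction function is downward-sloping, so the choices are strategic substitutes.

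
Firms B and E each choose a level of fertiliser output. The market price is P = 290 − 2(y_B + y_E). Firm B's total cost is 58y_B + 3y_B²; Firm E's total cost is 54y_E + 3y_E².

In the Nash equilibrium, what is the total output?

Firm B's profit: π = y_B(290 − 2(y_B + y_E)) − 58y_B − 3y_B².
∂π/∂y_B = 232 − 10y_B − 2y_E = 0, so y_B = 23.2 − 0.2y_E.
By the same steps for E: y_E = 23.6 − 0.2y_B.
Plugging y_E into B's best response: y_B = 23.2 − 0.2(23.6 − 0.2y_B) ⇒ 0.96y_B = 18.48, so y_B = 19.25.
Then y_E = 23.6 − 0.2·19.25 = 19.75.
Total output: 19.25 + 19.75 = 39.

39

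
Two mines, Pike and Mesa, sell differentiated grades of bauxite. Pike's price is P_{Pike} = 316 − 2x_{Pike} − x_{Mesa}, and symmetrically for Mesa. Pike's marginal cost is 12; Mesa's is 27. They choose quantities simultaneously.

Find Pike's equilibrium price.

Mine Pike's profit: π = x_{Pike}(316 − 2x_{Pike} − x_{Mesa}) − 12x_{Pike}.
∂π/∂x_{Pike} = 304 − 4x_{Pike} − x_{Mesa} = 0 ⇒ x_{Pike} = 76 − 0.25x_{Mesa}.
Similarly x_{Mesa} = 72.25 − 0.25x_{Pike}.
Solving the two reaction functions simultaneously: (1 − (−0.25)(−0.25))x_{Pike} = 76 − 0.25·72.25, so 0.9375x_{Pike} = 57.9375 and x_{Pike} = 61.8.
Then x_{Mesa} = 72.25 − 0.25·61.8 = 56.8.
P_{Pike} = 316 − 2·61.8 − 56.8 = 135.6.

135.6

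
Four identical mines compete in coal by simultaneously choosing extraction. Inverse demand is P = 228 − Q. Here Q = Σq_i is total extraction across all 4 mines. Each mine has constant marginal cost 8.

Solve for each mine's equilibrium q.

A representative mine's profit is π_i = q_i(228 − Q) − 8q_i, with Q = q_i + Σ_{j≠i} q_j.
First-order condition: 220 − 2q_i − Σ_{j≠i} q_j = 0.
Imposing symmetry (q_j = q for all j) turns Σ_{j≠i} q_j into 3q, so 220 = 5q and q = 44.

44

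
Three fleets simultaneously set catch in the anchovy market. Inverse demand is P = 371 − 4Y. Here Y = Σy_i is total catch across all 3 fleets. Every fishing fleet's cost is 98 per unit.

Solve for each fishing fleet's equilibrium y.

A representative fishing fleet's profit is π_i = y_i(371 − 4Y) − 98y_i, with Y = y_i + Σ_{j≠i} y_j.
First-order condition: 273 − 8y_i − 4Σ_{j≠i} y_j = 0.
Imposing symmetry (y_j = y for all j) turns Σ_{j≠i} y_j into 2y, so 273 = 16y and y = 17.0625.

17.0625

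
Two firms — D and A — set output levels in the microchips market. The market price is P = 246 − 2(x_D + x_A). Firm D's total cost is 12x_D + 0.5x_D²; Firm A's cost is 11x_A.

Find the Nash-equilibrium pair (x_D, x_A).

29.125, 44.1875

Firm D's profit: π = x_D(246 − 2(x_D + x_A)) − 12x_D − 0.5x_D².
∂π/∂x_D = 234 − 5x_D − 2x_A = 0, so x_D = 46.8 − 0.4x_A.
For A: ∂π/∂x_A = 235 − 4x_A − 2x_D = 0 ⇒ x_A = 58.75 − 0.5x_D.
Substituting the second reaction function into the first: x_D = 46.8 − 0.4(58.75 − 0.5x_D), which gives 0.8x_D = 23.3 ⇒ x_D = 29.125.
Then x_A = 58.75 − 0.5·29.125 = 44.1875.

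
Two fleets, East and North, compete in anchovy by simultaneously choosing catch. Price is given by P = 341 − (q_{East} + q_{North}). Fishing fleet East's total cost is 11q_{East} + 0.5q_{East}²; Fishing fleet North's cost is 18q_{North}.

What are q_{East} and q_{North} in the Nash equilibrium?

Fishing fleet East's profit: π = q_{East}(341 − (q_{East} + q_{North})) − 11q_{East} − 0.5q_{East}².
∂π/∂q_{East} = 330 − 3q_{East} − q_{North} = 0, so q_{East} = 110 − (1/3)q_{North}.
For North: ∂π/∂q_{North} = 323 − 2q_{North} − q_{East} = 0 ⇒ q_{North} = 161.5 − 0.5q_{East}.
Substituting the second reaction function into the first: q_{East} = 110 − (1/3)(161.5 − 0.5q_{East}), which gives (5/6)q_{East} = 337/6 ⇒ q_{East} = 67.4.
Then q_{North} = 161.5 − 0.5·67.4 = 127.8.

67.4, 127.8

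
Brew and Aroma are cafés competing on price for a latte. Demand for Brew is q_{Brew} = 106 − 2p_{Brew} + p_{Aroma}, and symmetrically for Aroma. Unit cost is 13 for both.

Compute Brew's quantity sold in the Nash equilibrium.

62

Brew's profit: π = (p_{Brew} − 13)(106 − 2p_{Brew} + p_{Aroma}).
∂π/∂p_{Brew} = 132 − 4p_{Brew} + p_{Aroma} = 0 ⇒ p_{Brew} = 33 + 0.25p_{Aroma}.
The game is symmetric, so in equilibrium p_{Aroma} = p_{Brew}: the reaction function gives 0.75p_{Brew} = 33, hence p_{Brew} = 44.
q_{Brew} = 106 − 2·44 + 44 = 62.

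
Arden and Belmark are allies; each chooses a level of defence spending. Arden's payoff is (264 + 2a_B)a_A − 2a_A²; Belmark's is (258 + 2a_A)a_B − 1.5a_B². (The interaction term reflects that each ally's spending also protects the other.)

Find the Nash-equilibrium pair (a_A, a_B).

Expanding Arden's payoff: 264a_A + 2a_Ba_A − 2a_A².
∂π/∂a_A = 264 + 2a_B − 4a_A = 0, so a_A = 66 + 0.5a_B.
Likewise for Belmark: a_B = 86 + (2/3)a_A.
Substituting the second reaction function into the first: a_A = 66 + 0.5(86 + (2/3)a_A), which gives (2/3)a_A = 109 ⇒ a_A = 163.5.
Then a_B = 86 + (2/3)·163.5 = 195.

163.5, 195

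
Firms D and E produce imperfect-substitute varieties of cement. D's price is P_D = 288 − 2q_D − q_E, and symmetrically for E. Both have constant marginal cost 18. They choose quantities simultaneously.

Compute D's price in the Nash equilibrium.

Firm D's profit: π = q_D(288 − 2q_D − q_E) − 18q_D.
∂π/∂q_D = 270 − 4q_D − q_E = 0 ⇒ q_D = 67.5 − 0.25q_E.
The game is symmetric, so in equilibrium q_E = q_D: the reaction function gives 1.25q_D = 67.5, hence q_D = 54.
P_D = 288 − 2·54 − 54 = 126.

126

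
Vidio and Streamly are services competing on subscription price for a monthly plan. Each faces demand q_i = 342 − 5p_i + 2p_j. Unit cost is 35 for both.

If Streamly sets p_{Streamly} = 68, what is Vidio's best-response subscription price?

Vidio's profit: π = (p_{Vidio} − 35)(342 − 5p_{Vidio} + 2p_{Streamly}).
∂π/∂p_{Vidio} = 517 − 10p_{Vidio} + 2p_{Streamly} = 0 ⇒ p_{Vidio} = 51.7 + 0.2p_{Streamly}.
At p_{Streamly} = 68: p_{Vidio} = 51.7 + 0.2·68 = 65.3.

65.3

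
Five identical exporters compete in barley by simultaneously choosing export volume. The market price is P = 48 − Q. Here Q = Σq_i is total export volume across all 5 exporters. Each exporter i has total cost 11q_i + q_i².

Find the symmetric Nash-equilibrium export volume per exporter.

4.625

A representative exporter's profit is π_i = q_i(48 − Q) − 11q_i − q_i², with Q = q_i + Σ_{j≠i} q_j.
First-order condition: 37 − 4q_i − Σ_{j≠i} q_j = 0.
With identical exporters, set every q_j = q: then 37 − 4q − 4q = 0, i.e. q = 37/8 = 4.625.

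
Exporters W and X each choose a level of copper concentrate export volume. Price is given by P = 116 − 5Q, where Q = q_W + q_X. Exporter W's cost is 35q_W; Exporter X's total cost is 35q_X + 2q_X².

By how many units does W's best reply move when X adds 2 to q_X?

Exporter W's profit: π = q_W(116 − 5(q_W + q_X)) − 35q_W.
∂π/∂q_W = 81 − 10q_W − 5q_X = 0, so q_W = 8.1 − 0.5q_X.
The reaction-function slope is −0.5, so a 2-unit rise in q_X moves q_W by −0.5 × 2 = −1. W's best response falls — the actions are strategic substitutes.

-1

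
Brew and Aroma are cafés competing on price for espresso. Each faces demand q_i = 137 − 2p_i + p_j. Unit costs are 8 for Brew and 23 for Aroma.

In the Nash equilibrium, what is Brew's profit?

4050

Brew's profit: π = (p_{Brew} − 8)(137 − 2p_{Brew} + p_{Aroma}).
∂π/∂p_{Brew} = 153 − 4p_{Brew} + p_{Aroma} = 0 ⇒ p_{Brew} = 38.25 + 0.25p_{Aroma}.
Similarly p_{Aroma} = 45.75 + 0.25p_{Brew}.
Plugging p_{Aroma} into Brew's best response: p_{Brew} = 38.25 + 0.25(45.75 + 0.25p_{Brew}) ⇒ 0.9375p_{Brew} = 49.6875, so p_{Brew} = 53.
Then p_{Aroma} = 45.75 + 0.25·53 = 59.
q_{Brew} = 137 − 2·53 + 59 = 90.
Profit = (53 − 8)·90 = 4050.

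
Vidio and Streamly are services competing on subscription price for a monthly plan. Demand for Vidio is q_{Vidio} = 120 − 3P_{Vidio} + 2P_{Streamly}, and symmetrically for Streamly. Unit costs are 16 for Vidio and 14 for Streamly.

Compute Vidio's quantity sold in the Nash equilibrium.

Vidio's profit: π = (P_{Vidio} − 16)(120 − 3P_{Vidio} + 2P_{Streamly}).
∂π/∂P_{Vidio} = 168 − 6P_{Vidio} + 2P_{Streamly} = 0 ⇒ P_{Vidio} = 28 + (1/3)P_{Streamly}.
Similarly P_{Streamly} = 27 + (1/3)P_{Vidio}.
Solving the two reaction functions simultaneously: (1 − (1/3)(1/3))P_{Vidio} = 28 + (1/3)·27, so (8/9)P_{Vidio} = 37 and P_{Vidio} = 41.625.
Then P_{Streamly} = 27 + (1/3)·41.625 = 40.875.
q_{Vidio} = 120 − 3·41.625 + 2·40.875 = 76.875.

76.875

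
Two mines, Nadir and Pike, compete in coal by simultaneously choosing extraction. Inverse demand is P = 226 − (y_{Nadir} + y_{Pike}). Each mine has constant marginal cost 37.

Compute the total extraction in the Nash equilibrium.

Mine Nadir's profit: π = y_{Nadir}(226 − (y_{Nadir} + y_{Pike})) − 37y_{Nadir}.
∂π/∂y_{Nadir} = 189 − 2y_{Nadir} − y_{Pike} = 0, so y_{Nadir} = 94.5 − 0.5y_{Pike}.
The game is symmetric, so in equilibrium y_{Pike} = y_{Nadir}: the reaction function gives 1.5y_{Nadir} = 94.5, hence y_{Nadir} = 63.
Total extraction: 63 + 63 = 126.

126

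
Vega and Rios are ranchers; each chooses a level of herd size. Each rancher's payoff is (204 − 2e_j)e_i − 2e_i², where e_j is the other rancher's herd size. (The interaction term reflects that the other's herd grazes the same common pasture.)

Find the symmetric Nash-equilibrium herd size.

34

Vega's payoff is (204 − 2e_R)e_V − 2e_V².
∂π/∂e_V = 204 − 2e_R − 4e_V = 0, so e_V = 51 − 0.5e_R.
The game is symmetric, so in equilibrium e_R = e_V: the reaction function gives 1.5e_V = 51, hence e_V = 34.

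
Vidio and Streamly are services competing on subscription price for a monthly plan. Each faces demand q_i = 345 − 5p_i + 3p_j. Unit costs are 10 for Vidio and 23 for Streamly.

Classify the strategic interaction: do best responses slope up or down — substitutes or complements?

Vidio's profit: π = (p_{Vidio} − 10)(345 − 5p_{Vidio} + 3p_{Streamly}).
∂π/∂p_{Vidio} = 395 − 10p_{Vidio} + 3p_{Streamly} = 0 ⇒ p_{Vidio} = 39.5 + 0.3p_{Streamly}.
The best-response slope dp_{Vidio}/dp_{Streamly} = 0.3 > 0: the reaction function is upward-sloping, so the choices are strategic complements.

strategic complements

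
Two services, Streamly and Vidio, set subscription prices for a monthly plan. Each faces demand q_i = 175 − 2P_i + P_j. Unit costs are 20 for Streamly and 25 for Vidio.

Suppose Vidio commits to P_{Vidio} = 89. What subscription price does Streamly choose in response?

Streamly's profit: π = (P_{Streamly} − 20)(175 − 2P_{Streamly} + P_{Vidio}).
∂π/∂P_{Streamly} = 215 − 4P_{Streamly} + P_{Vidio} = 0 ⇒ P_{Streamly} = 53.75 + 0.25P_{Vidio}.
At P_{Vidio} = 89: P_{Streamly} = 53.75 + 0.25·89 = 76.

76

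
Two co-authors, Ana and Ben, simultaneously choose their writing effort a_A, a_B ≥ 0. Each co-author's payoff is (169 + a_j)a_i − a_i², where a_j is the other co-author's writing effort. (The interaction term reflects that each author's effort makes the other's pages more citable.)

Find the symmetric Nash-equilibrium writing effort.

169

Ana's payoff is (169 + a_B)a_A − a_A².
∂π/∂a_A = 169 + a_B − 2a_A = 0, so a_A = 84.5 + 0.5a_B.
Setting a_A = a_B in the reaction function: a_A = 84.5 + 0.5a_A, so a_A = 84.5 / 0.5 = 169.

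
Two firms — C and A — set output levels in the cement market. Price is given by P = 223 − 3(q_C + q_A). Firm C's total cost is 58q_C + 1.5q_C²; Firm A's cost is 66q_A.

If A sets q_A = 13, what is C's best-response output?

14

Firm C's profit: π = q_C(223 − 3(q_C + q_A)) − 58q_C − 1.5q_C².
∂π/∂q_C = 165 − 9q_C − 3q_A = 0, so q_C = 55/3 − (1/3)q_A.
At q_A = 13: q_C = 55/3 − (1/3)·13 = 14.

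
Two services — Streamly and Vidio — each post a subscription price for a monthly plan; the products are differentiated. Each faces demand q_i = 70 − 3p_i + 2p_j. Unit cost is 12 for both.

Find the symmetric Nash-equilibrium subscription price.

26.5

Streamly's profit: π = (p_{Streamly} − 12)(70 − 3p_{Streamly} + 2p_{Vidio}).
∂π/∂p_{Streamly} = 106 − 6p_{Streamly} + 2p_{Vidio} = 0 ⇒ p_{Streamly} = 53/3 + (1/3)p_{Vidio}.
By symmetry p_{Vidio} = p_{Streamly}; substituting into the reaction function, (2/3)p_{Streamly} = 53/3 and p_{Streamly} = 26.5.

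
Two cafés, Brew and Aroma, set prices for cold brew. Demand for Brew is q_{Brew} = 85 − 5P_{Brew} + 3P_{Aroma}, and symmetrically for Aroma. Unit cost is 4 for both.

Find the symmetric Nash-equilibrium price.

Brew's profit: π = (P_{Brew} − 4)(85 − 5P_{Brew} + 3P_{Aroma}).
∂π/∂P_{Brew} = 105 − 10P_{Brew} + 3P_{Aroma} = 0 ⇒ P_{Brew} = 10.5 + 0.3P_{Aroma}.
Setting P_{Brew} = P_{Aroma} in the reaction function: P_{Brew} = 10.5 + 0.3P_{Brew}, so P_{Brew} = 10.5 / 0.7 = 15.

15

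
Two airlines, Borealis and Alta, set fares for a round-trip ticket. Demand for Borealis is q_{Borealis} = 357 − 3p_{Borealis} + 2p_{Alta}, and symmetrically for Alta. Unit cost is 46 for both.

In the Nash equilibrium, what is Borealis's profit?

18135.1875

Borealis's profit: π = (p_{Borealis} − 46)(357 − 3p_{Borealis} + 2p_{Alta}).
∂π/∂p_{Borealis} = 495 − 6p_{Borealis} + 2p_{Alta} = 0 ⇒ p_{Borealis} = 82.5 + (1/3)p_{Alta}.
By symmetry p_{Alta} = p_{Borealis}; substituting into the reaction function, (2/3)p_{Borealis} = 82.5 and p_{Borealis} = 123.75.
q_{Borealis} = 357 − 3·123.75 + 2·123.75 = 233.25.
Profit = (123.75 − 46)·233.25 = 18135.1875.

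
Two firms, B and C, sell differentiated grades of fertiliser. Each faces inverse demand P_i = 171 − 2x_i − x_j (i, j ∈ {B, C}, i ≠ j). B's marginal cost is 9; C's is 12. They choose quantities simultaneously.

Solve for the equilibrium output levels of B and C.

Firm B's profit: π = x_B(171 − 2x_B − x_C) − 9x_B.
∂π/∂x_B = 162 − 4x_B − x_C = 0 ⇒ x_B = 40.5 − 0.25x_C.
Similarly x_C = 39.75 − 0.25x_B.
Plugging x_C into B's best response: x_B = 40.5 − 0.25(39.75 − 0.25x_B) ⇒ 0.9375x_B = 30.5625, so x_B = 32.6.
Then x_C = 39.75 − 0.25·32.6 = 31.6.

32.6, 31.6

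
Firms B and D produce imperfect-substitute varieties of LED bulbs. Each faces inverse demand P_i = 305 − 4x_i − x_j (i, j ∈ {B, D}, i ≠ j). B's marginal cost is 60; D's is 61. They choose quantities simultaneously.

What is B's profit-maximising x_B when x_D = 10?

Firm B's profit: π = x_B(305 − 4x_B − x_D) − 60x_B.
∂π/∂x_B = 245 − 8x_B − x_D = 0 ⇒ x_B = 30.625 − 0.125x_D.
At x_D = 10: x_B = 30.625 − 0.125·10 = 29.375.

29.375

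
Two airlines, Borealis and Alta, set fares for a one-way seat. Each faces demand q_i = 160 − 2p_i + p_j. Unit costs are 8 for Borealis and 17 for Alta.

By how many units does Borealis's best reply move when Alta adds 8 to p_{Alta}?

Borealis's profit: π = (p_{Borealis} − 8)(160 − 2p_{Borealis} + p_{Alta}).
∂π/∂p_{Borealis} = 176 − 4p_{Borealis} + p_{Alta} = 0 ⇒ p_{Borealis} = 44 + 0.25p_{Alta}.
The reaction-function slope is 0.25, so an 8-unit rise in p_{Alta} moves p_{Borealis} by 0.25 × 8 = 2. Borealis's best response rises — the actions are strategic complements.

2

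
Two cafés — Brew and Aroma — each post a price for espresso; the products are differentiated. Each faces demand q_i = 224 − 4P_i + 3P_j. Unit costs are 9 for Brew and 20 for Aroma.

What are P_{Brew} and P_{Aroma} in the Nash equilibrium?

Brew's profit: π = (P_{Brew} − 9)(224 − 4P_{Brew} + 3P_{Aroma}).
∂π/∂P_{Brew} = 260 − 8P_{Brew} + 3P_{Aroma} = 0 ⇒ P_{Brew} = 32.5 + 0.375P_{Aroma}.
Similarly P_{Aroma} = 38 + 0.375P_{Brew}.
Solving the two reaction functions simultaneously: (1 − (0.375)(0.375))P_{Brew} = 32.5 + 0.375·38, so (55/64)P_{Brew} = 46.75 and P_{Brew} = 54.4.
Then P_{Aroma} = 38 + 0.375·54.4 = 58.4.

54.4, 58.4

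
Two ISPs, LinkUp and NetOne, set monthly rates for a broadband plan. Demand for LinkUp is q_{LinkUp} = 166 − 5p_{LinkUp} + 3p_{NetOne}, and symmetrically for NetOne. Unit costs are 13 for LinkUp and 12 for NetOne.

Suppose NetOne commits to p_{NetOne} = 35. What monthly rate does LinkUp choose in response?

LinkUp's profit: π = (p_{LinkUp} − 13)(166 − 5p_{LinkUp} + 3p_{NetOne}).
∂π/∂p_{LinkUp} = 231 − 10p_{LinkUp} + 3p_{NetOne} = 0 ⇒ p_{LinkUp} = 23.1 + 0.3p_{NetOne}.
At p_{NetOne} = 35: p_{LinkUp} = 23.1 + 0.3·35 = 33.6.

33.6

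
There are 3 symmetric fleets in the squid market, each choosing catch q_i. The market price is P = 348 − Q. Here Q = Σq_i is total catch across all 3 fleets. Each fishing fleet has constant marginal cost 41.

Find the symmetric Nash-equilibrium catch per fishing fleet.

A representative fishing fleet's profit is π_i = q_i(348 − Q) − 41q_i, with Q = q_i + Σ_{j≠i} q_j.
First-order condition: 307 − 2q_i − Σ_{j≠i} q_j = 0.
Imposing symmetry (q_j = q for all j) turns Σ_{j≠i} q_j into 2q, so 307 = 4q and q = 76.75.

76.75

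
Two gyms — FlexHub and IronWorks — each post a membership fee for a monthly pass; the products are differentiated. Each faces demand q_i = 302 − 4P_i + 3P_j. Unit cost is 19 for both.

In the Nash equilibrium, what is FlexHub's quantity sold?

226.4

FlexHub's profit: π = (P_{FlexHub} − 19)(302 − 4P_{FlexHub} + 3P_{IronWorks}).
∂π/∂P_{FlexHub} = 378 − 8P_{FlexHub} + 3P_{IronWorks} = 0 ⇒ P_{FlexHub} = 47.25 + 0.375P_{IronWorks}.
The game is symmetric, so in equilibrium P_{IronWorks} = P_{FlexHub}: the reaction function gives 0.625P_{FlexHub} = 47.25, hence P_{FlexHub} = 75.6.
q_{FlexHub} = 302 − 4·75.6 + 3·75.6 = 226.4.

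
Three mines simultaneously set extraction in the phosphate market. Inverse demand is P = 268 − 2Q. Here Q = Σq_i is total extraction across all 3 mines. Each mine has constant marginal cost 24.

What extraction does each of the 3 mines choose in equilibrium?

A representative mine's profit is π_i = q_i(268 − 2Q) − 24q_i, with Q = q_i + Σ_{j≠i} q_j.
First-order condition: 244 − 4q_i − 2Σ_{j≠i} q_j = 0.
Imposing symmetry (q_j = q for all j) turns Σ_{j≠i} q_j into 2q, so 244 = 8q and q = 30.5.

30.5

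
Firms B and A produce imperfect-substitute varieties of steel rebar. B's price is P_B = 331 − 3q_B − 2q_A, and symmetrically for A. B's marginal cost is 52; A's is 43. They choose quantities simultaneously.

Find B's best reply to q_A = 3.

45.5

Firm B's profit: π = q_B(331 − 3q_B − 2q_A) − 52q_B.
∂π/∂q_B = 279 − 6q_B − 2q_A = 0 ⇒ q_B = 46.5 − (1/3)q_A.
At q_A = 3: q_B = 46.5 − (1/3)·3 = 45.5.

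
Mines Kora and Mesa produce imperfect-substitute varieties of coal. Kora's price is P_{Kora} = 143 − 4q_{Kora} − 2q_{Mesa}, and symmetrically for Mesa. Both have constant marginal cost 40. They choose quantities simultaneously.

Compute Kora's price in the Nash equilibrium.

Mine Kora's profit: π = q_{Kora}(143 − 4q_{Kora} − 2q_{Mesa}) − 40q_{Kora}.
∂π/∂q_{Kora} = 103 − 8q_{Kora} − 2q_{Mesa} = 0 ⇒ q_{Kora} = 12.875 − 0.25q_{Mesa}.
The game is symmetric, so in equilibrium q_{Mesa} = q_{Kora}: the reaction function gives 1.25q_{Kora} = 12.875, hence q_{Kora} = 10.3.
P_{Kora} = 143 − 4·10.3 − 2·10.3 = 81.2.

81.2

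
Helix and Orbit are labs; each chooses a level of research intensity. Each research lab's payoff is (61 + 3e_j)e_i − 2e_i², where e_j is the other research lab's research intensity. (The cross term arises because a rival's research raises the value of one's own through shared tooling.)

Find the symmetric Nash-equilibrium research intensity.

61

Helix's payoff is (61 + 3e_O)e_H − 2e_H².
∂π/∂e_H = 61 + 3e_O − 4e_H = 0, so e_H = 15.25 + 0.75e_O.
The game is symmetric, so in equilibrium e_O = e_H: the reaction function gives 0.25e_H = 15.25, hence e_H = 61.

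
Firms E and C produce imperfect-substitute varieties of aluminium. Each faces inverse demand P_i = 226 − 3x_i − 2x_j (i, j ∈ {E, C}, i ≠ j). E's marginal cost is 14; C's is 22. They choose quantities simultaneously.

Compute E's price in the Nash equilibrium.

Firm E's profit: π = x_E(226 − 3x_E − 2x_C) − 14x_E.
∂π/∂x_E = 212 − 6x_E − 2x_C = 0 ⇒ x_E = 106/3 − (1/3)x_C.
Similarly x_C = 34 − (1/3)x_E.
Substituting the second reaction function into the first: x_E = 106/3 − (1/3)(34 − (1/3)x_E), which gives (8/9)x_E = 24 ⇒ x_E = 27.
Then x_C = 34 − (1/3)·27 = 25.
P_E = 226 − 3·27 − 2·25 = 95.

95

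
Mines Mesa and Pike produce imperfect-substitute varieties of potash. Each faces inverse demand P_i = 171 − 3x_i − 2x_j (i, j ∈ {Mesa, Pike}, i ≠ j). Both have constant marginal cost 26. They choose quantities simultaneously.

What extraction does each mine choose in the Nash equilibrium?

18.125

Mine Mesa's profit: π = x_{Mesa}(171 − 3x_{Mesa} − 2x_{Pike}) − 26x_{Mesa}.
∂π/∂x_{Mesa} = 145 − 6x_{Mesa} − 2x_{Pike} = 0 ⇒ x_{Mesa} = 145/6 − (1/3)x_{Pike}.
Setting x_{Mesa} = x_{Pike} in the reaction function: x_{Mesa} = 145/6 − (1/3)x_{Mesa}, so x_{Mesa} = (145/6) / (4/3) = 18.125.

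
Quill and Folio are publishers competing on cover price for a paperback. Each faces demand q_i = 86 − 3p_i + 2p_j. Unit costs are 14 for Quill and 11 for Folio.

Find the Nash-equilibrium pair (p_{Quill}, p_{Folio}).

31.4375, 30.3125

Quill's profit: π = (p_{Quill} − 14)(86 − 3p_{Quill} + 2p_{Folio}).
∂π/∂p_{Quill} = 128 − 6p_{Quill} + 2p_{Folio} = 0 ⇒ p_{Quill} = 64/3 + (1/3)p_{Folio}.
Similarly p_{Folio} = 119/6 + (1/3)p_{Quill}.
Substituting the second reaction function into the first: p_{Quill} = 64/3 + (1/3)(119/6 + (1/3)p_{Quill}), which gives (8/9)p_{Quill} = 503/18 ⇒ p_{Quill} = 31.4375.
Then p_{Folio} = 119/6 + (1/3)·31.4375 = 30.3125.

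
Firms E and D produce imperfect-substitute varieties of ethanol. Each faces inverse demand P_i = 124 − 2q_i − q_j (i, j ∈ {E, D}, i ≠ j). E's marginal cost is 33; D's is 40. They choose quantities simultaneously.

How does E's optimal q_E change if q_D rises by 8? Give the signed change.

-2

Firm E's profit: π = q_E(124 − 2q_E − q_D) − 33q_E.
∂π/∂q_E = 91 − 4q_E − q_D = 0 ⇒ q_E = 22.75 − 0.25q_D.
The reaction-function slope is −0.25, so an 8-unit rise in q_D moves q_E by −0.25 × 8 = −2. E's best response falls — the actions are strategic substitutes.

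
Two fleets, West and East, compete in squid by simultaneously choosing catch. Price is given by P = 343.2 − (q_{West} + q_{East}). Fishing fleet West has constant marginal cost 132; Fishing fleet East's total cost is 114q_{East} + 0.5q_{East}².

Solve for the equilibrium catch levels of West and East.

80.88, 49.44

Fishing fleet West's profit: π = q_{West}(343.2 − (q_{West} + q_{East})) − 132q_{West}.
∂π/∂q_{West} = 211.2 − 2q_{West} − q_{East} = 0, so q_{West} = 105.6 − 0.5q_{East}.
For East: ∂π/∂q_{East} = 229.2 − 3q_{East} − q_{West} = 0 ⇒ q_{East} = 76.4 − (1/3)q_{West}.
Solving the two reaction functions simultaneously: (1 − (−0.5)(−1/3))q_{West} = 105.6 − 0.5·76.4, so (5/6)q_{West} = 67.4 and q_{West} = 80.88.
Then q_{East} = 76.4 − (1/3)·80.88 = 49.44.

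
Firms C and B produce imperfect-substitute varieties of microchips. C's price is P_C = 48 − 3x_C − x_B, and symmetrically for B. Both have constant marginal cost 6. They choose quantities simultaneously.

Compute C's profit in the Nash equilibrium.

Firm C's profit: π = x_C(48 − 3x_C − x_B) − 6x_C.
∂π/∂x_C = 42 − 6x_C − x_B = 0 ⇒ x_C = 7 − (1/6)x_B.
Setting x_C = x_B in the reaction function: x_C = 7 − (1/6)x_C, so x_C = 7 / (7/6) = 6.
P_C = 48 − 3·6 − 6 = 24.
Profit = (24 − 6)·6 = 108.

108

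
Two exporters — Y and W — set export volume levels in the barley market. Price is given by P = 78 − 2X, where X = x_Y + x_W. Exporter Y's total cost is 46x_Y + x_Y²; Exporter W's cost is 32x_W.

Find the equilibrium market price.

53.2

Exporter Y's profit: π = x_Y(78 − 2(x_Y + x_W)) − 46x_Y − x_Y².
∂π/∂x_Y = 32 − 6x_Y − 2x_W = 0, so x_Y = 16/3 − (1/3)x_W.
For W: ∂π/∂x_W = 46 − 4x_W − 2x_Y = 0 ⇒ x_W = 11.5 − 0.5x_Y.
Solving the two reaction functions simultaneously: (1 − (−1/3)(−0.5))x_Y = 16/3 − (1/3)·11.5, so (5/6)x_Y = 1.5 and x_Y = 1.8.
Then x_W = 11.5 − 0.5·1.8 = 10.6.
Equilibrium price: P = 78 − 2·12.4 = 53.2.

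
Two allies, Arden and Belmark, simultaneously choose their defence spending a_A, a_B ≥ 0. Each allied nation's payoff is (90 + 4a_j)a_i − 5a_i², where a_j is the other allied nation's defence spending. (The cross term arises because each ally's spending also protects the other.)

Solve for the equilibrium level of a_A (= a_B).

Arden's payoff is (90 + 4a_B)a_A − 5a_A².
∂π/∂a_A = 90 + 4a_B − 10a_A = 0, so a_A = 9 + 0.4a_B.
The game is symmetric, so in equilibrium a_B = a_A: the reaction function gives 0.6a_A = 9, hence a_A = 15.

15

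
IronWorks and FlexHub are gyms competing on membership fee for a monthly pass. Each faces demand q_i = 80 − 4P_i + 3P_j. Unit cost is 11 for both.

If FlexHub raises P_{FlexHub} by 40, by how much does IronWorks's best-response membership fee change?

IronWorks's profit: π = (P_{IronWorks} − 11)(80 − 4P_{IronWorks} + 3P_{FlexHub}).
∂π/∂P_{IronWorks} = 124 − 8P_{IronWorks} + 3P_{FlexHub} = 0 ⇒ P_{IronWorks} = 15.5 + 0.375P_{FlexHub}.
The reaction-function slope is 0.375, so a 40-unit rise in P_{FlexHub} moves P_{IronWorks} by 0.375 × 40 = 15. IronWorks's best response rises — the actions are strategic complements.

15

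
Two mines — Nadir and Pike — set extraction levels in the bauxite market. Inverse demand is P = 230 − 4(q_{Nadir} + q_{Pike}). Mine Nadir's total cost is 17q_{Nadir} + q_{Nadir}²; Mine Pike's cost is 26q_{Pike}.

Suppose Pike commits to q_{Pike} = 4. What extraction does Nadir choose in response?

Mine Nadir's profit: π = q_{Nadir}(230 − 4(q_{Nadir} + q_{Pike})) − 17q_{Nadir} − q_{Nadir}².
∂π/∂q_{Nadir} = 213 − 10q_{Nadir} − 4q_{Pike} = 0, so q_{Nadir} = 21.3 − 0.4q_{Pike}.
At q_{Pike} = 4: q_{Nadir} = 21.3 − 0.4·4 = 19.7.

19.7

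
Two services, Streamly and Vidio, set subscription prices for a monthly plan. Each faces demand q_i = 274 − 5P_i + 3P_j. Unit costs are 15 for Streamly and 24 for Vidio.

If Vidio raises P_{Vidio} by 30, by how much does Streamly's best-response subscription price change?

Streamly's profit: π = (P_{Streamly} − 15)(274 − 5P_{Streamly} + 3P_{Vidio}).
∂π/∂P_{Streamly} = 349 − 10P_{Streamly} + 3P_{Vidio} = 0 ⇒ P_{Streamly} = 34.9 + 0.3P_{Vidio}.
The reaction-function slope is 0.3, so a 30-unit rise in P_{Vidio} moves P_{Streamly} by 0.3 × 30 = 9. Streamly's best response rises — the actions are strategic complements.

9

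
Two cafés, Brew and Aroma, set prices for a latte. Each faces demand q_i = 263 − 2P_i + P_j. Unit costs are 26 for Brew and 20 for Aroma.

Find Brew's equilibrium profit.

Brew's profit: π = (P_{Brew} − 26)(263 − 2P_{Brew} + P_{Aroma}).
∂π/∂P_{Brew} = 315 − 4P_{Brew} + P_{Aroma} = 0 ⇒ P_{Brew} = 78.75 + 0.25P_{Aroma}.
Similarly P_{Aroma} = 75.75 + 0.25P_{Brew}.
Plugging P_{Aroma} into Brew's best response: P_{Brew} = 78.75 + 0.25(75.75 + 0.25P_{Brew}) ⇒ 0.9375P_{Brew} = 97.6875, so P_{Brew} = 104.2.
Then P_{Aroma} = 75.75 + 0.25·104.2 = 101.8.
q_{Brew} = 263 − 2·104.2 + 101.8 = 156.4.
Profit = (104.2 − 26)·156.4 = 12230.48.

12230.48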